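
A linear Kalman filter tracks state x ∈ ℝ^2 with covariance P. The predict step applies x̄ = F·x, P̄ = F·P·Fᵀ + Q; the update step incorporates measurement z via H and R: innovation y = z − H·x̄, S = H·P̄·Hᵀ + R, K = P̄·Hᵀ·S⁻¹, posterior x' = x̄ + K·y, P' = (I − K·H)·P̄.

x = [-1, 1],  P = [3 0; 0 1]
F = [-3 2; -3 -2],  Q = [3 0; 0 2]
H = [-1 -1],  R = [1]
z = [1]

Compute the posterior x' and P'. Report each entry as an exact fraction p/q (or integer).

x̄ = F·x = [5, 1]
P̄ = F·P·Fᵀ + Q = [34 23; 23 33]
y = z − H·x̄ = [7]
S = H·P̄·Hᵀ + R = [114]
K = P̄·Hᵀ·S⁻¹ = [-1/2; -28/57]
x' = x̄ + K·y = [3/2, -139/57]
P' = (I − K·H)·P̄ = [11/2 -5; -5 313/57]

x' = [3/2, -139/57]
P' = [11/2 -5; -5 313/57]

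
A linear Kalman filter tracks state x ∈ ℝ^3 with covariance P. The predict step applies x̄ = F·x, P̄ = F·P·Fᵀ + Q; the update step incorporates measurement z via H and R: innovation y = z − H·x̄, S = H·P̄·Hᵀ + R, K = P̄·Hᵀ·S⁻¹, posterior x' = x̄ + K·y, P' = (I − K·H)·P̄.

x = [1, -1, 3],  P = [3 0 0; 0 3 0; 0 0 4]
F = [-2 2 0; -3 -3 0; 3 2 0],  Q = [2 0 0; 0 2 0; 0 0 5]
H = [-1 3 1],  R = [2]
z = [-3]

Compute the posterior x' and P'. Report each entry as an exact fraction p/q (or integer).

x̄ = F·x = [-4, 0, 1]
P̄ = F·P·Fᵀ + Q = [26 0 -6; 0 56 -45; -6 -45 44]
y = z − H·x̄ = [-8]
S = H·P̄·Hᵀ + R = [318]
K = P̄·Hᵀ·S⁻¹ = [-16/159; 41/106; -85/318]
x' = x̄ + K·y = [-508/159, -164/53, 499/159]
P' = (I − K·H)·P̄ = [3622/159 656/53 -2314/159; 656/53 893/106 -1285/106; -2314/159 -1285/106 6767/318]

x' = [-508/159, -164/53, 499/159]
P' = [3622/159 656/53 -2314/159; 656/53 893/106 -1285/106; -2314/159 -1285/106 6767/318]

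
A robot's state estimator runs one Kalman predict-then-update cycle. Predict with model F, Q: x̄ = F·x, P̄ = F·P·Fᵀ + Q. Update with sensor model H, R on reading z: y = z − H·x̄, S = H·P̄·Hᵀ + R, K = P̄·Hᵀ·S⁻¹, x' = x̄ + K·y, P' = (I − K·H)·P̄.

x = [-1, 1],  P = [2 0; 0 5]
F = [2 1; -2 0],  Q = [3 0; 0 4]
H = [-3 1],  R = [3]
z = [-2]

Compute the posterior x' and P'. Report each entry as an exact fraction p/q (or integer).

x̄ = F·x = [-1, 2]
P̄ = F·P·Fᵀ + Q = [16 -8; -8 12]
y = z − H·x̄ = [-7]
S = H·P̄·Hᵀ + R = [207]
K = P̄·Hᵀ·S⁻¹ = [-56/207; 4/23]
x' = x̄ + K·y = [185/207, 18/23]
P' = (I − K·H)·P̄ = [176/207 40/23; 40/23 132/23]

x' = [185/207, 18/23]
P' = [176/207 40/23; 40/23 132/23]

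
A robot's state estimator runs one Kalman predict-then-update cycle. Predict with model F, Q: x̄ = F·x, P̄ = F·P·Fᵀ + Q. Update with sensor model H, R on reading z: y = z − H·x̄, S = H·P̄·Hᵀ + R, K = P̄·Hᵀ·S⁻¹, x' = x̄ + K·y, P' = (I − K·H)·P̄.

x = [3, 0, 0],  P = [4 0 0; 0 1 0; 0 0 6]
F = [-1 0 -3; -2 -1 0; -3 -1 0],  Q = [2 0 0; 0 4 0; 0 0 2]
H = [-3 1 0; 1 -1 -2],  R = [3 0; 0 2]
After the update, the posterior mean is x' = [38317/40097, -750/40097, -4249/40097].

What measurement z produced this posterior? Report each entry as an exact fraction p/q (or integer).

x̄ = F·x = [-3, -6, -9]
P̄ = F·P·Fᵀ + Q = [60 8 12; 8 21 25; 12 25 39]
S = H·P̄·Hᵀ + R = [516 -147; -147 275]
K = P̄·Hᵀ·S⁻¹ = [-43184/120291 -3612/40097; -3362/40097 -10983/40097; -16402/120291 -16191/40097]
x' − x̄ = [158608/40097, 239832/40097, 356624/40097] = K·y
y = (KᵀK)⁻¹·Kᵀ·(x' − x̄) = [-6, -20]
z = y + H·x̄ = [-6, -20] + [3, 21] = [-3, 1]

z = [-3, 1]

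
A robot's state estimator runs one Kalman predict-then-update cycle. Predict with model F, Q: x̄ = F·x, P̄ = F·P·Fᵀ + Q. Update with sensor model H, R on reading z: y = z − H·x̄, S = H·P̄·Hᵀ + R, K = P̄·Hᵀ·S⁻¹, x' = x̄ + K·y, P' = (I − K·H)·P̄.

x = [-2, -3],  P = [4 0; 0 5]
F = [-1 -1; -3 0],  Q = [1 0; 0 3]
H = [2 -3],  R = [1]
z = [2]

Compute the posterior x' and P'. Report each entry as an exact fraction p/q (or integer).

x̄ = F·x = [5, 6]
P̄ = F·P·Fᵀ + Q = [10 12; 12 39]
y = z − H·x̄ = [10]
S = H·P̄·Hᵀ + R = [248]
K = P̄·Hᵀ·S⁻¹ = [-2/31; -3/8]
x' = x̄ + K·y = [135/31, 9/4]
P' = (I − K·H)·P̄ = [278/31 6; 6 33/8]

x' = [135/31, 9/4]
P' = [278/31 6; 6 33/8]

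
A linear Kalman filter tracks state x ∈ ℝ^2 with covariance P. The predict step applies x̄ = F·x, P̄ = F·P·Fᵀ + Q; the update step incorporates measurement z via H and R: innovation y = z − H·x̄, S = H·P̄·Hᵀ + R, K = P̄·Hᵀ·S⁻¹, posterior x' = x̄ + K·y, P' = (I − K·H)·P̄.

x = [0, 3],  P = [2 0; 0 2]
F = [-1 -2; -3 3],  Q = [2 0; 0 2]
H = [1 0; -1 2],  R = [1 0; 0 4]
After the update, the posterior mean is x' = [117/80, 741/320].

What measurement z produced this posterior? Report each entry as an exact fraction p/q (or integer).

z = [2, 3]

x̄ = F·x = [-6, 9]
P̄ = F·P·Fᵀ + Q = [12 -6; -6 38]
S = H·P̄·Hᵀ + R = [13 -24; -24 192]
K = P̄·Hᵀ·S⁻¹ = [9/10 -1/80; 17/40 461/960]
x' − x̄ = [597/80, -2139/320] = K·y
y = (KᵀK)⁻¹·Kᵀ·(x' − x̄) = [8, -21]
z = y + H·x̄ = [8, -21] + [-6, 24] = [2, 3]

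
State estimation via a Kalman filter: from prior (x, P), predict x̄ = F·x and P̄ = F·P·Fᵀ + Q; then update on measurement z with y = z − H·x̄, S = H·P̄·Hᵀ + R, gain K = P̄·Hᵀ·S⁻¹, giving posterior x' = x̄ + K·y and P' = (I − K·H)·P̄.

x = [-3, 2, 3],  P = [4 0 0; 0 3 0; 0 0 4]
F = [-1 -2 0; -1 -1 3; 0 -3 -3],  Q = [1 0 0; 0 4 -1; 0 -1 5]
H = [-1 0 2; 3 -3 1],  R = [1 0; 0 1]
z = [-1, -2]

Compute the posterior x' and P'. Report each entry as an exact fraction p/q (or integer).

x̄ = F·x = [-1, 10, -15]
P̄ = F·P·Fᵀ + Q = [17 10 18; 10 47 -28; 18 -28 68]
y = z − H·x̄ = [28, 46]
S = H·P̄·Hᵀ + R = [218 373; 373 741]
K = P̄·Hᵀ·S⁻¹ = [-468/22409 1415/22409; 2941/22409 -5684/22409; 10600/22409 894/22409]
x' = x̄ + K·y = [29577/22409, 44974/22409, 1789/22409]
P' = (I − K·H)·P̄ = [334660/22409 389887/22409 167096/22409; 389887/22409 457253/22409 196414/22409; 167096/22409 196414/22409 88848/22409]

x' = [29577/22409, 44974/22409, 1789/22409]
P' = [334660/22409 389887/22409 167096/22409; 389887/22409 457253/22409 196414/22409; 167096/22409 196414/22409 88848/22409]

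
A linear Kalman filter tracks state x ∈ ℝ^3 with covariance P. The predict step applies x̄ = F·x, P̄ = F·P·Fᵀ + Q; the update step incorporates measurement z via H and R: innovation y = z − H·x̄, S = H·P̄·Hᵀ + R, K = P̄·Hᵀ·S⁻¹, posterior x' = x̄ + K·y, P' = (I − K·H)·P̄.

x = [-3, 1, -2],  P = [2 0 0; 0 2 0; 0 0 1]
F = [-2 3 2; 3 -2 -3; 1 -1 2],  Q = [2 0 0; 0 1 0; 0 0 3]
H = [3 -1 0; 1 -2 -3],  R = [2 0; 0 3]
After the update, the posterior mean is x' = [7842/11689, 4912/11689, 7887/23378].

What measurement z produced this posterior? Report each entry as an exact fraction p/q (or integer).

x̄ = F·x = [5, -5, -8]
P̄ = F·P·Fᵀ + Q = [32 -30 -6; -30 36 4; -6 4 11]
S = H·P̄·Hᵀ + R = [506 444; 444 482]
K = P̄·Hᵀ·S⁻¹ = [2973/11689 -71/11689; -2529/11689 -435/11689; 2566/11689 -7007/23378]
x' − x̄ = [-50603/11689, 63357/11689, 194911/23378] = K·y
y = (KᵀK)⁻¹·Kᵀ·(x' − x̄) = [-18, -41]
z = y + H·x̄ = [-18, -41] + [20, 39] = [2, -2]

z = [2, -2]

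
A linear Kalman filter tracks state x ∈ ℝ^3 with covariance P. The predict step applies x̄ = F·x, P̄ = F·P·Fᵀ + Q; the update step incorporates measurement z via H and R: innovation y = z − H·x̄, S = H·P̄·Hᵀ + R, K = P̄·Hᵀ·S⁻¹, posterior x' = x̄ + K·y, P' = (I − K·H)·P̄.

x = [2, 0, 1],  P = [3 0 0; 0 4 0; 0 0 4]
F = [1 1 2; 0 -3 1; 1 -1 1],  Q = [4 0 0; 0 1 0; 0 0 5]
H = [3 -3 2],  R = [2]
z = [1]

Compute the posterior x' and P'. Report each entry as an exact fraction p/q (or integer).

x' = [5/3, 1042/321, 928/321]
P' = [55/6 79/6 37/6; 79/6 15713/642 10787/642; 37/6 10787/642 10247/642]

x̄ = F·x = [4, 1, 3]
P̄ = F·P·Fᵀ + Q = [27 -4 7; -4 41 16; 7 16 16]
y = z − H·x̄ = [-14]
S = H·P̄·Hᵀ + R = [642]
K = P̄·Hᵀ·S⁻¹ = [1/6; -103/642; 5/642]
x' = x̄ + K·y = [5/3, 1042/321, 928/321]
P' = (I − K·H)·P̄ = [55/6 79/6 37/6; 79/6 15713/642 10787/642; 37/6 10787/642 10247/642]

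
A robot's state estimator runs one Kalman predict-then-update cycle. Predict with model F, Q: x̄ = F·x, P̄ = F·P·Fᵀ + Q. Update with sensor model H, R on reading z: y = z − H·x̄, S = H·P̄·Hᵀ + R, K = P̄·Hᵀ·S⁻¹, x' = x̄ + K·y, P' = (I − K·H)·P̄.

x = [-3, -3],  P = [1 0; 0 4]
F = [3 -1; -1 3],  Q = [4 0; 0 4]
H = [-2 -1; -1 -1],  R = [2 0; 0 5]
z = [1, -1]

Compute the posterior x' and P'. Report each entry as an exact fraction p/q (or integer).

x̄ = F·x = [-6, -6]
P̄ = F·P·Fᵀ + Q = [17 -15; -15 41]
y = z − H·x̄ = [-17, -13]
S = H·P̄·Hᵀ + R = [51 30; 30 33]
K = P̄·Hᵀ·S⁻¹ = [-21/29 52/87; 139/261 -332/261]
x' = x̄ + K·y = [-127/87, 43/29]
P' = (I − K·H)·P̄ = [386/87 -646/87; -646/87 3598/261]

x' = [-127/87, 43/29]
P' = [386/87 -646/87; -646/87 3598/261]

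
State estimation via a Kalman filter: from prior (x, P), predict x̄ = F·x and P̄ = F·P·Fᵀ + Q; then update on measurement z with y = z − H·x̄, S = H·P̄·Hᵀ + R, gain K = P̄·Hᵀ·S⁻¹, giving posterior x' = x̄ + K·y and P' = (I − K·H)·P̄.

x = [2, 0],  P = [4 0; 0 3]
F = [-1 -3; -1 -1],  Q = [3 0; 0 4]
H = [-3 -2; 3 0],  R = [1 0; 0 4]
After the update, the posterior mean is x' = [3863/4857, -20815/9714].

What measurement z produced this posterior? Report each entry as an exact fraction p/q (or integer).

z = [2, 3]

x̄ = F·x = [-2, -2]
P̄ = F·P·Fᵀ + Q = [34 13; 13 11]
S = H·P̄·Hᵀ + R = [507 -384; -384 310]
K = P̄·Hᵀ·S⁻¹ = [-256/4857 427/1619; -1967/4857 -1217/3238]
x' − x̄ = [13577/4857, -1387/9714] = K·y
y = (KᵀK)⁻¹·Kᵀ·(x' − x̄) = [-8, 9]
z = y + H·x̄ = [-8, 9] + [10, -6] = [2, 3]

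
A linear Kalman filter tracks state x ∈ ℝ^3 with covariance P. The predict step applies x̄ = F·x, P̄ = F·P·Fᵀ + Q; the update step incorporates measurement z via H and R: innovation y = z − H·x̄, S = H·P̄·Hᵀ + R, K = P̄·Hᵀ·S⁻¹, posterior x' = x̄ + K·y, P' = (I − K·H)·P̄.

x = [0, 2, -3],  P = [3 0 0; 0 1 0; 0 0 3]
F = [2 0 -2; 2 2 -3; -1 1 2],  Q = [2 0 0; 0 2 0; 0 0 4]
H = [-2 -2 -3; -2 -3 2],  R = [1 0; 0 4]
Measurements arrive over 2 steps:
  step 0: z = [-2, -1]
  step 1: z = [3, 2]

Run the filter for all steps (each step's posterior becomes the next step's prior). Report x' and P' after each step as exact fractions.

step 0: x' = [-29262/15529, 31359/15529, 9288/15529], P' = [350866/139761 -28200/15529 -62606/139761; -28200/15529 23980/15529 3436/15529; -62606/139761 3436/15529 31360/139761]
step 1: x' = [-3089816164/2291703515, 35294200/458340703, -53246687/458340703], P' = [5579636142/2291703515 -784721780/458340703 -215145872/458340703; -784721780/458340703 654586108/458340703 105766604/458340703; -215145872/458340703 105766604/458340703 106663172/458340703]

step 0: x̄ = F·x = [6, 13, -4]
step 0: P̄ = F·P·Fᵀ + Q = [26 30 -18; 30 45 -22; -18 -22 20]
step 0: y = z − H·x̄ = [24, 58]
step 0: S = H·P̄·Hᵀ + R = [225 408; 408 1361]
step 0: K = P̄·Hᵀ·S⁻¹ = [-6314/139761 -5462/46587; -1868/15529 -2167/15529; -30716/139761 7930/46587]
step 0: x' = x̄ + K·y = [-29262/15529, 31359/15529, 9288/15529]
step 0: P' = (I − K·H)·P̄ = [350866/139761 -28200/15529 -62606/139761; -28200/15529 23980/15529 3436/15529; -62606/139761 3436/15529 31360/139761]
step 1: x̄ = F·x = [-77100/15529, -23670/15529, 79197/15529]
step 1: P̄ = F·P·Fᵀ + Q = [256586/15529 359596/46587 -590752/46587; 359596/46587 1178290/139761 -865570/139761; -590752/46587 -865570/139761 2132890/139761]
step 1: y = z − H·x̄ = [82638/15529, -352546/15529]
step 1: S = H·P̄·Hᵀ + R = [10262419/139761 6425014/139761; 6425014/139761 66442654/139761]
step 1: K = P̄·Hᵀ·S⁻¹ = [-84866404/2291703515 -384976076/2291703515; -57028468/458340703 -45695389/458340703; -101230980/458340703 81579569/458340703]
step 1: x' = x̄ + K·y = [-3089816164/2291703515, 35294200/458340703, -53246687/458340703]
step 1: P' = (I − K·H)·P̄ = [5579636142/2291703515 -784721780/458340703 -215145872/458340703; -784721780/458340703 654586108/458340703 105766604/458340703; -215145872/458340703 105766604/458340703 106663172/458340703]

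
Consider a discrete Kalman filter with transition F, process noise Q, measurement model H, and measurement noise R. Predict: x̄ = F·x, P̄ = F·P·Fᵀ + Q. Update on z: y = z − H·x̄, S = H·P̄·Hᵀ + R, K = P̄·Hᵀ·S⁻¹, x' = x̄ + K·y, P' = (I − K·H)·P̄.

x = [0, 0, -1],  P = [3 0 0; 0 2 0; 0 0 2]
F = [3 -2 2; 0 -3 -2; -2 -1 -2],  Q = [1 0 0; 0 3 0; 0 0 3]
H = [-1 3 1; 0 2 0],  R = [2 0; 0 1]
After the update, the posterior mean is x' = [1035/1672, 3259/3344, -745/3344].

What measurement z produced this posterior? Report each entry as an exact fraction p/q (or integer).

x̄ = F·x = [-2, 2, 2]
P̄ = F·P·Fᵀ + Q = [44 4 -22; 4 29 14; -22 14 25]
S = H·P̄·Hᵀ + R = [436 194; 194 117]
K = P̄·Hᵀ·S⁻¹ = [-3935/6688 3491/3344; 97/13376 3235/6688; 4981/13376 -2529/6688]
x' − x̄ = [4379/1672, -3429/3344, -7433/3344] = K·y
y = (KᵀK)⁻¹·Kᵀ·(x' − x̄) = [-8, -2]
z = y + H·x̄ = [-8, -2] + [10, 4] = [2, 2]

z = [2, 2]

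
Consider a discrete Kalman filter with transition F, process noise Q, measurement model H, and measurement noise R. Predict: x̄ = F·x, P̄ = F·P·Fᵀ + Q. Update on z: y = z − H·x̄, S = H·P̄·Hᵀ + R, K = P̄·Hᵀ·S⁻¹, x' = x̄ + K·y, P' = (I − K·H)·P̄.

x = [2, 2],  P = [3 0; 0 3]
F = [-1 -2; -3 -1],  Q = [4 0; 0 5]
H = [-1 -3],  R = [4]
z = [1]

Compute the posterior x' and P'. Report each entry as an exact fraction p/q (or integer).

x' = [-178/107, 14/107]
P' = [1009/107 -315/107; -315/107 145/107]

x̄ = F·x = [-6, -8]
P̄ = F·P·Fᵀ + Q = [19 15; 15 35]
y = z − H·x̄ = [-29]
S = H·P̄·Hᵀ + R = [428]
K = P̄·Hᵀ·S⁻¹ = [-16/107; -30/107]
x' = x̄ + K·y = [-178/107, 14/107]
P' = (I − K·H)·P̄ = [1009/107 -315/107; -315/107 145/107]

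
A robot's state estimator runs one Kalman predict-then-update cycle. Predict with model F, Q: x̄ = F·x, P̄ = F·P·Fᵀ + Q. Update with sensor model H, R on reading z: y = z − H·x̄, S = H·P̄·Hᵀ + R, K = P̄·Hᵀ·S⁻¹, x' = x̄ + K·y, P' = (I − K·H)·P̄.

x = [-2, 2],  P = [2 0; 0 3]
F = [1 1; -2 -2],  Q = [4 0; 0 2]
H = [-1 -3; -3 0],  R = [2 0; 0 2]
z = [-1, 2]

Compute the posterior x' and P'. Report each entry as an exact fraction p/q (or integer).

x̄ = F·x = [0, 0]
P̄ = F·P·Fᵀ + Q = [9 -10; -10 22]
y = z − H·x̄ = [-1, 2]
S = H·P̄·Hᵀ + R = [149 -63; -63 83]
K = P̄·Hᵀ·S⁻¹ = [21/4199 -1350/4199; -1379/4199 471/4199]
x' = x̄ + K·y = [-2721/4199, 2321/4199]
P' = (I − K·H)·P̄ = [900/4199 -314/4199; -314/4199 1024/4199]

x' = [-2721/4199, 2321/4199]
P' = [900/4199 -314/4199; -314/4199 1024/4199]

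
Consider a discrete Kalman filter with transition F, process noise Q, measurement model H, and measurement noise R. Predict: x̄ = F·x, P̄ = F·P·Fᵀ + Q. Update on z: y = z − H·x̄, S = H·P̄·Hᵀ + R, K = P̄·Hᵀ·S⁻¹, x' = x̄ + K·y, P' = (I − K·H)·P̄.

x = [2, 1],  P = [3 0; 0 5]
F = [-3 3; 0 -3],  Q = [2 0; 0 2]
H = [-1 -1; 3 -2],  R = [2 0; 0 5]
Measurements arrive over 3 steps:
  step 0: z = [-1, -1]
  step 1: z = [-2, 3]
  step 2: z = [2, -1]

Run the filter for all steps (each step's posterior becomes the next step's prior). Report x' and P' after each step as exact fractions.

step 0: x' = [669/39278, 19355/39278], P' = [19629/39278 9721/39278; 9721/39278 33889/39278]
step 1: x' = [102414539/81220009, 26545585/81220009], P' = [37098756/81220009 15726764/81220009; 15726764/81220009 62656046/81220009]
step 2: x' = [-88240401501/76441319635, -89566650554/76441319635], P' = [34784258274/76441319635 14525836616/76441319635; 14525836616/76441319635 58298300594/76441319635]

step 0: x̄ = F·x = [-3, -3]
step 0: P̄ = F·P·Fᵀ + Q = [74 -45; -45 47]
step 0: y = z − H·x̄ = [-7, 2]
step 0: S = H·P̄·Hᵀ + R = [33 -83; -83 1399]
step 0: K = P̄·Hᵀ·S⁻¹ = [-14675/39278 7889/39278; -21805/39278 -7723/39278]
step 0: x' = x̄ + K·y = [669/39278, 19355/39278]
step 0: P' = (I − K·H)·P̄ = [19629/39278 9721/39278; 9721/39278 33889/39278]
step 1: x̄ = F·x = [28029/19639, -58065/39278]
step 1: P̄ = F·P·Fᵀ + Q = [192620/19639 -108756/19639; -108756/19639 383557/39278]
step 1: y = z − H·x̄ = [-80563/39278, -83235/19639]
step 1: S = H·P̄·Hᵀ + R = [412329/39278 -85547/19639; -85547/19639 3903961/19639]
step 1: K = P̄·Hᵀ·S⁻¹ = [-26412760/81220009 15968548/81220009; -39191405/81220009 -15626360/81220009]
step 1: x' = x̄ + K·y = [102414539/81220009, 26545585/81220009]
step 1: P' = (I − K·H)·P̄ = [37098756/81220009 15726764/81220009; 15726764/81220009 62656046/81220009]
step 2: x̄ = F·x = [-227606862/81220009, -79636755/81220009]
step 2: P̄ = F·P·Fᵀ + Q = [777151484/81220009 -422363538/81220009; -422363538/81220009 726344432/81220009]
step 2: y = z − H·x̄ = [-144803599/81220009, 34025159/6247693]
step 2: S = H·P̄·Hᵀ + R = [821208858/81220009 -35107850/6247693; -35107850/6247693 1182631045/6247693]
step 2: K = P̄·Hᵀ·S⁻¹ = [-4931009489/15288263927 15060220318/76441319635; -7282413721/15288263927 -14603818268/76441319635]
step 2: x' = x̄ + K·y = [-88240401501/76441319635, -89566650554/76441319635]
step 2: P' = (I − K·H)·P̄ = [34784258274/76441319635 14525836616/76441319635; 14525836616/76441319635 58298300594/76441319635]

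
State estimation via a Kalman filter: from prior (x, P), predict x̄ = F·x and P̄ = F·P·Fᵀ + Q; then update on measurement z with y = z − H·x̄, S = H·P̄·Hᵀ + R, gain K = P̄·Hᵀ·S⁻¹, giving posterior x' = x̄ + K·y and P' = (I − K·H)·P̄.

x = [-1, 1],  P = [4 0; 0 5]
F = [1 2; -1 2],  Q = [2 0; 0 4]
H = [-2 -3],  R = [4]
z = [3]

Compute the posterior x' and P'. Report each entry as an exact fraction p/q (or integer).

x' = [-106/69, 4/69]
P' = [544/69 -346/69; -346/69 250/69]

x̄ = F·x = [1, 3]
P̄ = F·P·Fᵀ + Q = [26 16; 16 28]
y = z − H·x̄ = [14]
S = H·P̄·Hᵀ + R = [552]
K = P̄·Hᵀ·S⁻¹ = [-25/138; -29/138]
x' = x̄ + K·y = [-106/69, 4/69]
P' = (I − K·H)·P̄ = [544/69 -346/69; -346/69 250/69]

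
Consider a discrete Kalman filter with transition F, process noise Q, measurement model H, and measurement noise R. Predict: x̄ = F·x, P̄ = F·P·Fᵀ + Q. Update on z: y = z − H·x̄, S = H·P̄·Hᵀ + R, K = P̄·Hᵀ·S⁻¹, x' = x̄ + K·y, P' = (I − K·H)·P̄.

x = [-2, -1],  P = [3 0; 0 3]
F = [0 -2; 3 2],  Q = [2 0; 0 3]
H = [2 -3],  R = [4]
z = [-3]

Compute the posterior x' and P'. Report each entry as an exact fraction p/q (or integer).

x̄ = F·x = [2, -8]
P̄ = F·P·Fᵀ + Q = [14 -12; -12 42]
y = z − H·x̄ = [-31]
S = H·P̄·Hᵀ + R = [582]
K = P̄·Hᵀ·S⁻¹ = [32/291; -25/97]
x' = x̄ + K·y = [-410/291, -1/97]
P' = (I − K·H)·P̄ = [2026/291 436/97; 436/97 324/97]

x' = [-410/291, -1/97]
P' = [2026/291 436/97; 436/97 324/97]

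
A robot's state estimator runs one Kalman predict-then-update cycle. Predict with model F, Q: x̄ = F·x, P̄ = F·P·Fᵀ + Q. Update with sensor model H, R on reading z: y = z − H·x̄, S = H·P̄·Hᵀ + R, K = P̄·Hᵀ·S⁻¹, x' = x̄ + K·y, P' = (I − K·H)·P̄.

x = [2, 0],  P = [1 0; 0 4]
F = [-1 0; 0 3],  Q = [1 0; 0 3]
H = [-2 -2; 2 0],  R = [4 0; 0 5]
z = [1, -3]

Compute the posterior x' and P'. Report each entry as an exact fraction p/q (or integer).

x' = [-177/106, 1209/1060]
P' = [40/53 -39/53; -39/53 897/530]

x̄ = F·x = [-2, 0]
P̄ = F·P·Fᵀ + Q = [2 0; 0 39]
y = z − H·x̄ = [-3, 1]
S = H·P̄·Hᵀ + R = [168 -8; -8 13]
K = P̄·Hᵀ·S⁻¹ = [-1/106 16/53; -507/1060 -78/265]
x' = x̄ + K·y = [-177/106, 1209/1060]
P' = (I − K·H)·P̄ = [40/53 -39/53; -39/53 897/530]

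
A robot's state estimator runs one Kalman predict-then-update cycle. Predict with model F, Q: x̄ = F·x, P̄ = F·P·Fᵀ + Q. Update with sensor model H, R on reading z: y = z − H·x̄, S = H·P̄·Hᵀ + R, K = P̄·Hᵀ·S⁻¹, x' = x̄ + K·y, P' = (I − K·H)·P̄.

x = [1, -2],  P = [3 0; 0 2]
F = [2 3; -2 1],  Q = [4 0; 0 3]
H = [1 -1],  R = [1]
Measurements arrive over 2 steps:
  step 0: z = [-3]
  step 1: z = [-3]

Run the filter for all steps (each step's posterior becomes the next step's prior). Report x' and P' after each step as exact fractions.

step 0: x̄ = F·x = [-4, -4]
step 0: P̄ = F·P·Fᵀ + Q = [34 -6; -6 17]
step 0: y = z − H·x̄ = [-3]
step 0: S = H·P̄·Hᵀ + R = [64]
step 0: K = P̄·Hᵀ·S⁻¹ = [5/8; -23/64]
step 0: x' = x̄ + K·y = [-47/8, -187/64]
step 0: P' = (I − K·H)·P̄ = [9 67/8; 67/8 559/64]
step 1: x̄ = F·x = [-1313/64, 565/64]
step 1: P̄ = F·P·Fᵀ + Q = [14023/64 -2771/64; -2771/64 911/64]
step 1: y = z − H·x̄ = [843/32]
step 1: S = H·P̄·Hᵀ + R = [5135/16]
step 1: K = P̄·Hᵀ·S⁻¹ = [8397/10270; -1841/10270]
step 1: x' = x̄ + K·y = [10513/10270, 21083/5135]
step 1: P' = (I − K·H)·P̄ = [23414/5135 38431/10270; 38431/10270 20136/5135]

step 0: x' = [-47/8, -187/64], P' = [9 67/8; 67/8 559/64]
step 1: x' = [10513/10270, 21083/5135], P' = [23414/5135 38431/10270; 38431/10270 20136/5135]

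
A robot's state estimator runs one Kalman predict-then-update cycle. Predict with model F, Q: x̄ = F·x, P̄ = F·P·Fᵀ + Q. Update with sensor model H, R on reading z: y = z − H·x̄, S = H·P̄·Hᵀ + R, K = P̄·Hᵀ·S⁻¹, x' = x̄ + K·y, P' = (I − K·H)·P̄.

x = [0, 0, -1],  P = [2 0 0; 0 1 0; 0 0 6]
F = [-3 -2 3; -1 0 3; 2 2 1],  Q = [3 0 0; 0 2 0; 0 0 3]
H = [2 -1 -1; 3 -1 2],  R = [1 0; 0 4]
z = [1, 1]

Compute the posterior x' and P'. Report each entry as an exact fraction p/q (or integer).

x̄ = F·x = [-3, -3, -1]
P̄ = F·P·Fᵀ + Q = [79 60 2; 60 58 14; 2 14 21]
y = z − H·x̄ = [3, 9]
S = H·P̄·Hᵀ + R = [176 178; 178 465]
K = P̄·Hᵀ·S⁻¹ = [6211/25078 3692/12539; -1095/12539 4464/12539; -20467/50156 5751/25078]
x' = x̄ + K·y = [9855/25078, -726/12539, -8039/50156]
P' = (I − K·H)·P̄ = [24201/12539 49476/12539 -8359/25078; 49476/12539 110222/12539 -10175/12539; -8359/25078 -10175/12539 27731/50156]

x' = [9855/25078, -726/12539, -8039/50156]
P' = [24201/12539 49476/12539 -8359/25078; 49476/12539 110222/12539 -10175/12539; -8359/25078 -10175/12539 27731/50156]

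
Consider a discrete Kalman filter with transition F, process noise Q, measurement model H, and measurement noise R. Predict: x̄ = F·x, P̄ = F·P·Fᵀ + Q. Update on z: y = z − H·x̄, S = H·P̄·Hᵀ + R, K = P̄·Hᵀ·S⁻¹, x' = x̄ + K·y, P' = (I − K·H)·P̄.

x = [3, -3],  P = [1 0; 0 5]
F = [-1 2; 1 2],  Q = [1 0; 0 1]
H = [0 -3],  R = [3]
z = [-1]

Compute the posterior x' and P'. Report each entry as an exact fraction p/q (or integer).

x' = [-413/67, 19/67]
P' = [391/67 19/67; 19/67 22/67]

x̄ = F·x = [-9, -3]
P̄ = F·P·Fᵀ + Q = [22 19; 19 22]
y = z − H·x̄ = [-10]
S = H·P̄·Hᵀ + R = [201]
K = P̄·Hᵀ·S⁻¹ = [-19/67; -22/67]
x' = x̄ + K·y = [-413/67, 19/67]
P' = (I − K·H)·P̄ = [391/67 19/67; 19/67 22/67]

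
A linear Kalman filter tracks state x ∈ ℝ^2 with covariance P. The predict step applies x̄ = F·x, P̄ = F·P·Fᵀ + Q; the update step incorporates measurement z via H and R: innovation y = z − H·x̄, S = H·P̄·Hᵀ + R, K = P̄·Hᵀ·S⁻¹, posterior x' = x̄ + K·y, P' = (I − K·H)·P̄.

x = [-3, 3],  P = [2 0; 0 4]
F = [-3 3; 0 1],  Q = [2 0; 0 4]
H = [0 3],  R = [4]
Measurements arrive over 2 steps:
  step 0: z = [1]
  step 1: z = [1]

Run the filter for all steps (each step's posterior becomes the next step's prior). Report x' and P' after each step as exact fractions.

step 0: x' = [270/19, 9/19], P' = [740/19 12/19; 12/19 8/19]
step 1: x' = [-1071/26, 9/26], P' = [17933/52 -3/52; -3/52 21/52]

step 0: x̄ = F·x = [18, 3]
step 0: P̄ = F·P·Fᵀ + Q = [56 12; 12 8]
step 0: y = z − H·x̄ = [-8]
step 0: S = H·P̄·Hᵀ + R = [76]
step 0: K = P̄·Hᵀ·S⁻¹ = [9/19; 6/19]
step 0: x' = x̄ + K·y = [270/19, 9/19]
step 0: P' = (I − K·H)·P̄ = [740/19 12/19; 12/19 8/19]
step 1: x̄ = F·x = [-783/19, 9/19]
step 1: P̄ = F·P·Fᵀ + Q = [6554/19 -12/19; -12/19 84/19]
step 1: y = z − H·x̄ = [-8/19]
step 1: S = H·P̄·Hᵀ + R = [832/19]
step 1: K = P̄·Hᵀ·S⁻¹ = [-9/208; 63/208]
step 1: x' = x̄ + K·y = [-1071/26, 9/26]
step 1: P' = (I − K·H)·P̄ = [17933/52 -3/52; -3/52 21/52]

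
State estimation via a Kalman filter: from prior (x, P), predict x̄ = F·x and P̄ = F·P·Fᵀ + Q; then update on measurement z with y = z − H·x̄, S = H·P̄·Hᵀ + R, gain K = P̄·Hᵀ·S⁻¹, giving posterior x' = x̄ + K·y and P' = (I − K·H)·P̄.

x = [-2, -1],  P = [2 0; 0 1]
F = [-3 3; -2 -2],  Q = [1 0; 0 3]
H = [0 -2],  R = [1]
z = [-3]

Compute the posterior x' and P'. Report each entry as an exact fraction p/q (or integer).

x' = [75/61, 96/61]
P' = [1564/61 6/61; 6/61 15/61]

x̄ = F·x = [3, 6]
P̄ = F·P·Fᵀ + Q = [28 6; 6 15]
y = z − H·x̄ = [9]
S = H·P̄·Hᵀ + R = [61]
K = P̄·Hᵀ·S⁻¹ = [-12/61; -30/61]
x' = x̄ + K·y = [75/61, 96/61]
P' = (I − K·H)·P̄ = [1564/61 6/61; 6/61 15/61]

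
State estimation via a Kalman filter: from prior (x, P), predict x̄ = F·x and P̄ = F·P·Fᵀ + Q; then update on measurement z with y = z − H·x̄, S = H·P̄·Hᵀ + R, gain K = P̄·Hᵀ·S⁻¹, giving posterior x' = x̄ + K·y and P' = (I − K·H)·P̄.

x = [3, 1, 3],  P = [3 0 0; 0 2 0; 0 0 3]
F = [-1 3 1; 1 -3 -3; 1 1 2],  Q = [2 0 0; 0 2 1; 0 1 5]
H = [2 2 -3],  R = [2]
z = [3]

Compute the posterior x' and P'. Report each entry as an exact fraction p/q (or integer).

x' = [-43/44, 26/11, 0]
P' = [9071/396 -2095/99 11/9; -2095/99 2450/99 20/9; 11/9 20/9 22/9]

x̄ = F·x = [3, -9, 10]
P̄ = F·P·Fᵀ + Q = [26 -30 9; -30 50 -20; 9 -20 22]
y = z − H·x̄ = [45]
S = H·P̄·Hᵀ + R = [396]
K = P̄·Hᵀ·S⁻¹ = [-35/396; 25/99; -2/9]
x' = x̄ + K·y = [-43/44, 26/11, 0]
P' = (I − K·H)·P̄ = [9071/396 -2095/99 11/9; -2095/99 2450/99 20/9; 11/9 20/9 22/9]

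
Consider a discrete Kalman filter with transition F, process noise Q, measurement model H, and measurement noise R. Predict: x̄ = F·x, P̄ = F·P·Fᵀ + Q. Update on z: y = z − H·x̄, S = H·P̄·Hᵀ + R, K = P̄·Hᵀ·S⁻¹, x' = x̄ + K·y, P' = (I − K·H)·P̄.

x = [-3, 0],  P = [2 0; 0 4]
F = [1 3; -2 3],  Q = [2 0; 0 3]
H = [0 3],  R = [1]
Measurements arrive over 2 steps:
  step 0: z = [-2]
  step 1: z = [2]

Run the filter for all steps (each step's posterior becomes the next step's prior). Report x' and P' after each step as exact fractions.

step 0: x̄ = F·x = [-3, 6]
step 0: P̄ = F·P·Fᵀ + Q = [40 32; 32 47]
step 0: y = z − H·x̄ = [-20]
step 0: S = H·P̄·Hᵀ + R = [424]
step 0: K = P̄·Hᵀ·S⁻¹ = [12/53; 141/424]
step 0: x' = x̄ + K·y = [-399/53, -69/106]
step 0: P' = (I − K·H)·P̄ = [968/53 4/53; 4/53 47/424]
step 1: x̄ = F·x = [-1005/106, 1389/106]
step 1: P̄ = F·P·Fᵀ + Q = [9207/424 -15161/424; -15161/424 32287/424]
step 1: y = z − H·x̄ = [-3955/106]
step 1: S = H·P̄·Hᵀ + R = [291007/424]
step 1: K = P̄·Hᵀ·S⁻¹ = [-45483/291007; 96861/291007]
step 1: x' = x̄ + K·y = [-1062045/291007, 199278/291007]
step 1: P' = (I − K·H)·P̄ = [1440090/291007 -15161/291007; -15161/291007 32287/291007]

step 0: x' = [-399/53, -69/106], P' = [968/53 4/53; 4/53 47/424]
step 1: x' = [-1062045/291007, 199278/291007], P' = [1440090/291007 -15161/291007; -15161/291007 32287/291007]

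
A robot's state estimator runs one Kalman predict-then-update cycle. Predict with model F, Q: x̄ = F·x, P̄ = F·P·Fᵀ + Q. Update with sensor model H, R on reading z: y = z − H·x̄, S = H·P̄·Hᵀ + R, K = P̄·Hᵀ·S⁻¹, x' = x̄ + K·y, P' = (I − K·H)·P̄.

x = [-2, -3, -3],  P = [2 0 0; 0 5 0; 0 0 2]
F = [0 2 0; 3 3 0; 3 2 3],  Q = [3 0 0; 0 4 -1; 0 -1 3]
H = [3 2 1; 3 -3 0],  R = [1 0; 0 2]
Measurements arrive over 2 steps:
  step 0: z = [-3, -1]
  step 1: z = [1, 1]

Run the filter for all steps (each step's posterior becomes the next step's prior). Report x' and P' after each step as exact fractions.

step 0: x̄ = F·x = [-6, -15, -21]
step 0: P̄ = F·P·Fᵀ + Q = [23 30 20; 30 67 47; 20 47 59]
step 0: y = z − H·x̄ = [66, -28]
step 0: S = H·P̄·Hᵀ + R = [1203 -366; -366 272]
step 0: K = P̄·Hᵀ·S⁻¹ = [16421/96630 9757/64420; 16543/96630 -11449/64420; 943/6442 -1299/12884]
step 0: x' = x̄ + K·y = [15702/16105, 20541/16105, -27429/3221]
step 0: P' = (I − K·H)·P̄ = [166213/193260 146699/193260 -50613/12884; 146699/193260 169597/193260 -49747/12884; -50613/12884 -49747/12884 253219/12884]
step 1: x̄ = F·x = [41082/16105, 108729/16105, -323247/16105]
step 1: P̄ = F·P·Fᵀ + Q = [314542/48315 158148/16105 -729662/48315; 158148/16105 536326/16105 -752323/16105; -729662/48315 -752323/16105 4019767/48315]
step 1: y = z − H·x̄ = [-1352/16105, 219046/16105]
step 1: S = H·P̄·Hᵀ + R = [5622352/48315 -1221467/16105; -1221467/16105 2956106/16105]
step 1: K = P̄·Hᵀ·S⁻¹ = [177061082/754071629 32372556/754071629; 179504016/754071629 -215236419/754071629; -144987967/754071629 329690769/754071629]
step 1: x' = x̄ + K·y = [2348988698/754071629, 2148406587/754071629, -10638803101/754071629]
step 1: P' = (I − K·H)·P̄ = [969071186/754071629 947489482/754071629 -4625131440/754071629; 947489482/754071629 1090980428/754071629 -4844925286/754071629; -4625131440/754071629 -4844925286/754071629 23420256925/754071629]

step 0: x' = [15702/16105, 20541/16105, -27429/3221], P' = [166213/193260 146699/193260 -50613/12884; 146699/193260 169597/193260 -49747/12884; -50613/12884 -49747/12884 253219/12884]
step 1: x' = [2348988698/754071629, 2148406587/754071629, -10638803101/754071629], P' = [969071186/754071629 947489482/754071629 -4625131440/754071629; 947489482/754071629 1090980428/754071629 -4844925286/754071629; -4625131440/754071629 -4844925286/754071629 23420256925/754071629]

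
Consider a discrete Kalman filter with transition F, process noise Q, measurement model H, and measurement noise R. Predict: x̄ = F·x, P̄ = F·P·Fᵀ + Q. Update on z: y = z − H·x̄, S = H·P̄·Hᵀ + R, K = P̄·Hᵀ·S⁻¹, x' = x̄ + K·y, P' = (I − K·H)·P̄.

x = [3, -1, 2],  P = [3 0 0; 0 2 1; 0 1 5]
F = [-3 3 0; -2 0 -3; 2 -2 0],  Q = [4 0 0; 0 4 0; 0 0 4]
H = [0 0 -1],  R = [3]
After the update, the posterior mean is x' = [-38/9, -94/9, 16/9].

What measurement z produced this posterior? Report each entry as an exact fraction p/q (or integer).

x̄ = F·x = [-12, -12, 8]
P̄ = F·P·Fᵀ + Q = [49 9 -30; 9 61 -6; -30 -6 24]
S = H·P̄·Hᵀ + R = [27]
K = P̄·Hᵀ·S⁻¹ = [10/9; 2/9; -8/9]
x' − x̄ = [70/9, 14/9, -56/9] = K·y
y = (KᵀK)⁻¹·Kᵀ·(x' − x̄) = [7]
z = y + H·x̄ = [7] + [-8] = [-1]

z = [-1]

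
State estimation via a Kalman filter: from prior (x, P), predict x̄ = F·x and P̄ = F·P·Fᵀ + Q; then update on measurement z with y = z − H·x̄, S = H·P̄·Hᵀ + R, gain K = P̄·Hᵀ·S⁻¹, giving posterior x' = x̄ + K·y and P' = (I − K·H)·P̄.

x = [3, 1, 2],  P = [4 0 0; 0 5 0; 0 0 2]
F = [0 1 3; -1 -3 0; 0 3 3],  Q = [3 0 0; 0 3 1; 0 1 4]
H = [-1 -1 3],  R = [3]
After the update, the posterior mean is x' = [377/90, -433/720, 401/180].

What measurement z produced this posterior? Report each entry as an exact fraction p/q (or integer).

x̄ = F·x = [7, -6, 9]
P̄ = F·P·Fᵀ + Q = [26 -15 33; -15 52 -44; 33 -44 67]
S = H·P̄·Hᵀ + R = [720]
K = P̄·Hᵀ·S⁻¹ = [11/90; -169/720; 53/180]
x' − x̄ = [-253/90, 3887/720, -1219/180] = K·y
y = (KᵀK)⁻¹·Kᵀ·(x' − x̄) = [-23]
z = y + H·x̄ = [-23] + [26] = [3]

z = [3]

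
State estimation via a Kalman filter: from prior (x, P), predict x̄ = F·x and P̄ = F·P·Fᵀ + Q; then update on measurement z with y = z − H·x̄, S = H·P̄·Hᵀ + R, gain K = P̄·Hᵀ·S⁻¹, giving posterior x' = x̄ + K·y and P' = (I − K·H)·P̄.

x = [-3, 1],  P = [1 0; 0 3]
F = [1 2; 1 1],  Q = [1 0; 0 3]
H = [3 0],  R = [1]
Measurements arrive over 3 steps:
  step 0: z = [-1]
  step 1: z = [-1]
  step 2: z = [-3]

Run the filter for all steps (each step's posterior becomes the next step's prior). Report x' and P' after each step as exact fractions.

step 0: x' = [-43/127, -212/127], P' = [14/127 7/127; 7/127 448/127]
step 1: x' = [-3175/8888, -3837/8888], P' = [1961/17776 931/17776; 931/17776 58529/17776]
step 2: x' = [-2339891/2335969, -1601030/2335969], P' = [257577/2335969 121812/2335969; 121812/2335969 7689099/2335969]

step 0: x̄ = F·x = [-1, -2]
step 0: P̄ = F·P·Fᵀ + Q = [14 7; 7 7]
step 0: y = z − H·x̄ = [2]
step 0: S = H·P̄·Hᵀ + R = [127]
step 0: K = P̄·Hᵀ·S⁻¹ = [42/127; 21/127]
step 0: x' = x̄ + K·y = [-43/127, -212/127]
step 0: P' = (I − K·H)·P̄ = [14/127 7/127; 7/127 448/127]
step 1: x̄ = F·x = [-467/127, -255/127]
step 1: P̄ = F·P·Fᵀ + Q = [1961/127 931/127; 931/127 857/127]
step 1: y = z − H·x̄ = [1274/127]
step 1: S = H·P̄·Hᵀ + R = [17776/127]
step 1: K = P̄·Hᵀ·S⁻¹ = [5883/17776; 2793/17776]
step 1: x' = x̄ + K·y = [-3175/8888, -3837/8888]
step 1: P' = (I − K·H)·P̄ = [1961/17776 931/17776; 931/17776 58529/17776]
step 2: x̄ = F·x = [-10849/8888, -1753/2222]
step 2: P̄ = F·P·Fᵀ + Q = [257577/17776 30453/4444; 30453/4444 7230/1111]
step 2: y = z − H·x̄ = [5883/8888]
step 2: S = H·P̄·Hᵀ + R = [2335969/17776]
step 2: K = P̄·Hᵀ·S⁻¹ = [772731/2335969; 365436/2335969]
step 2: x' = x̄ + K·y = [-2339891/2335969, -1601030/2335969]
step 2: P' = (I − K·H)·P̄ = [257577/2335969 121812/2335969; 121812/2335969 7689099/2335969]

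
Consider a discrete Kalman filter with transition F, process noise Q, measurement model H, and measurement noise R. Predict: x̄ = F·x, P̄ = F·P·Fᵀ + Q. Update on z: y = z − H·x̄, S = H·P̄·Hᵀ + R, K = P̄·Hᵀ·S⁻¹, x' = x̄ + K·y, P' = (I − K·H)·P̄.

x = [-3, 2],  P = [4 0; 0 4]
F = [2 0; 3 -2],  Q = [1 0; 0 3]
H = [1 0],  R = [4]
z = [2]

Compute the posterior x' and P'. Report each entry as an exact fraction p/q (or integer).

x' = [10/21, -27/7]
P' = [68/21 32/7; 32/7 193/7]

x̄ = F·x = [-6, -13]
P̄ = F·P·Fᵀ + Q = [17 24; 24 55]
y = z − H·x̄ = [8]
S = H·P̄·Hᵀ + R = [21]
K = P̄·Hᵀ·S⁻¹ = [17/21; 8/7]
x' = x̄ + K·y = [10/21, -27/7]
P' = (I − K·H)·P̄ = [68/21 32/7; 32/7 193/7]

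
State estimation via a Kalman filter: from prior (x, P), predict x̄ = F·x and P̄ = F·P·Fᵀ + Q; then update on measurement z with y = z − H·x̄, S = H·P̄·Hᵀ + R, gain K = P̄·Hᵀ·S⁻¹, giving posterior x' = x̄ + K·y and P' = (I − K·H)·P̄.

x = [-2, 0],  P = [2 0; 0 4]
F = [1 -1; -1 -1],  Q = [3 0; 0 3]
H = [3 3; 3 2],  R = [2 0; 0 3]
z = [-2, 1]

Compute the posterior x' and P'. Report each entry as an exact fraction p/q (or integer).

x' = [-53/525, -41/175]
P' = [2749/1575 -997/525; -997/525 391/175]

x̄ = F·x = [-2, 2]
P̄ = F·P·Fᵀ + Q = [9 2; 2 9]
y = z − H·x̄ = [-2, 3]
S = H·P̄·Hᵀ + R = [200 165; 165 144]
K = P̄·Hᵀ·S⁻¹ = [-121/525 151/315; 88/175 -43/105]
x' = x̄ + K·y = [-53/525, -41/175]
P' = (I − K·H)·P̄ = [2749/1575 -997/525; -997/525 391/175]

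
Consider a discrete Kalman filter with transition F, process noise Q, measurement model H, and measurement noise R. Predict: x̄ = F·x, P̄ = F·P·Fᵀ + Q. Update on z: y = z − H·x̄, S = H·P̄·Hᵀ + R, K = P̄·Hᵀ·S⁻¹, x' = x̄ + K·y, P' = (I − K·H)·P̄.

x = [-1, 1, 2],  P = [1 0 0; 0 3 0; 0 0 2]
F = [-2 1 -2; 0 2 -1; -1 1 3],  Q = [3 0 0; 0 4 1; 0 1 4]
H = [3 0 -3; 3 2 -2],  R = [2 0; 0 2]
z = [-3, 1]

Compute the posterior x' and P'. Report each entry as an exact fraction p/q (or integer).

x' = [110781/53335, 27796/53335, 166332/53335]
P' = [183574/53335 -80266/53335 184758/53335; -80266/53335 71494/53335 -69562/53335; 184758/53335 -69562/53335 197556/53335]

x̄ = F·x = [-1, 0, 8]
P̄ = F·P·Fᵀ + Q = [18 10 -7; 10 18 1; -7 1 26]
y = z − H·x̄ = [24, 20]
S = H·P̄·Hᵀ + R = [524 477; 477 536]
K = P̄·Hᵀ·S⁻¹ = [-1776/53335 10337/53335; -16056/53335 20657/53335; -19197/53335 10019/53335]
x' = x̄ + K·y = [110781/53335, 27796/53335, 166332/53335]
P' = (I − K·H)·P̄ = [183574/53335 -80266/53335 184758/53335; -80266/53335 71494/53335 -69562/53335; 184758/53335 -69562/53335 197556/53335]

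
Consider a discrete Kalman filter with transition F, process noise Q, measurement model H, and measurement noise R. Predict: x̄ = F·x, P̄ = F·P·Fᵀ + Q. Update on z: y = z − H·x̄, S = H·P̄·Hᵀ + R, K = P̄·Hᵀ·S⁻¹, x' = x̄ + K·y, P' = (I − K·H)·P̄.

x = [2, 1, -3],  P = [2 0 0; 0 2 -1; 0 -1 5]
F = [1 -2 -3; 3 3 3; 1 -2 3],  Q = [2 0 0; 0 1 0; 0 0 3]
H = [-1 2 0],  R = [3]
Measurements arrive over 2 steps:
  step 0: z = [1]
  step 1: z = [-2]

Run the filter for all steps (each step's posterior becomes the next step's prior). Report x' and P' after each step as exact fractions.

step 0: x' = [1431/224, 205/56, -1481/224], P' = [6471/448 765/112 -3161/448; 765/112 111/28 -355/112; -3161/448 -355/112 19911/448]
step 1: x' = [2739355/137341, 1232545/137341, -2992219/137341], P' = [49487009/412023 24570229/412023 -15760562/137341; 24570229/412023 12507242/412023 -7823902/137341; -15760562/137341 -7823902/137341 17326560/137341]

step 0: x̄ = F·x = [9, 0, -9]
step 0: P̄ = F·P·Fᵀ + Q = [45 -36 -35; -36 64 36; -35 36 70]
step 0: y = z − H·x̄ = [10]
step 0: S = H·P̄·Hᵀ + R = [448]
step 0: K = P̄·Hᵀ·S⁻¹ = [-117/448; 41/112; 107/448]
step 0: x' = x̄ + K·y = [1431/224, 205/56, -1481/224]
step 0: P' = (I − K·H)·P̄ = [6471/448 765/112 -3161/448; 765/112 111/28 -355/112; -3161/448 -355/112 19911/448]
step 1: x̄ = F·x = [2117/112, 165/16, -1163/56]
step 1: P̄ = F·P·Fᵀ + Q = [45839/112 -4977/16 -22233/56; -4977/16 8089/16 2439/8; -22233/56 2439/8 11247/28]
step 1: y = z − H·x̄ = [-417/112]
step 1: S = H·P̄·Hᵀ + R = [412023/112]
step 1: K = P̄·Hᵀ·S⁻¹ = [-115517/412023; 148085/412023; 37586/137341]
step 1: x' = x̄ + K·y = [2739355/137341, 1232545/137341, -2992219/137341]
step 1: P' = (I − K·H)·P̄ = [49487009/412023 24570229/412023 -15760562/137341; 24570229/412023 12507242/412023 -7823902/137341; -15760562/137341 -7823902/137341 17326560/137341]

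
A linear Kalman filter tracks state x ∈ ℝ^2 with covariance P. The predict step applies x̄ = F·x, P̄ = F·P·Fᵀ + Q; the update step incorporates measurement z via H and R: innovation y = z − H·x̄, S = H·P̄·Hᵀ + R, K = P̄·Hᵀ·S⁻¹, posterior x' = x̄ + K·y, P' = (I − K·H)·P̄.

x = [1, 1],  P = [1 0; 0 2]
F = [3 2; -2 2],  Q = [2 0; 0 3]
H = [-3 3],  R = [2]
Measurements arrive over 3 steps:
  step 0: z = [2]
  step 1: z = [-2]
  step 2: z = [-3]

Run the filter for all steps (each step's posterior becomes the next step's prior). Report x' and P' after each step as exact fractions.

step 0: x̄ = F·x = [5, 0]
step 0: P̄ = F·P·Fᵀ + Q = [19 2; 2 15]
step 0: y = z − H·x̄ = [17]
step 0: S = H·P̄·Hᵀ + R = [272]
step 0: K = P̄·Hᵀ·S⁻¹ = [-3/16; 39/272]
step 0: x' = x̄ + K·y = [29/16, 39/16]
step 0: P' = (I − K·H)·P̄ = [151/16 149/16; 149/16 2559/272]
step 1: x̄ = F·x = [165/16, 5/4]
step 1: P̄ = F·P·Fᵀ + Q = [64279/272 -25/68; -25/68 66/17]
step 1: y = z − H·x̄ = [403/16]
step 1: S = H·P̄·Hᵀ + R = [34727/16]
step 1: K = P̄·Hᵀ·S⁻¹ = [-1623/4961; 204/34727]
step 1: x' = x̄ + K·y = [10281/4961, 48547/34727]
step 1: P' = (I − K·H)·P̄ = [339173/84337 320779/84337; 320779/84337 2247765/590359]
step 2: x̄ = F·x = [312995/34727, -46840/34727]
step 2: P̄ = F·P·Fᵀ + Q = [58485113/590359 -44900/34727; -44900/34727 135021/34727]
step 2: y = z − H·x̄ = [139332/4961]
step 2: S = H·P̄·Hᵀ + R = [80277764/84337]
step 2: K = P̄·Hᵀ·S⁻¹ = [-25392177/80277764; 1310853/80277764]
step 2: x' = x̄ + K·y = [2598404/20069441, -17865811/20069441]
step 2: P' = (I − K·H)·P̄ = [307805131/80277764 41553859/11468252; 41553859/11468252 291750915/80277764]

step 0: x' = [29/16, 39/16], P' = [151/16 149/16; 149/16 2559/272]
step 1: x' = [10281/4961, 48547/34727], P' = [339173/84337 320779/84337; 320779/84337 2247765/590359]
step 2: x' = [2598404/20069441, -17865811/20069441], P' = [307805131/80277764 41553859/11468252; 41553859/11468252 291750915/80277764]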